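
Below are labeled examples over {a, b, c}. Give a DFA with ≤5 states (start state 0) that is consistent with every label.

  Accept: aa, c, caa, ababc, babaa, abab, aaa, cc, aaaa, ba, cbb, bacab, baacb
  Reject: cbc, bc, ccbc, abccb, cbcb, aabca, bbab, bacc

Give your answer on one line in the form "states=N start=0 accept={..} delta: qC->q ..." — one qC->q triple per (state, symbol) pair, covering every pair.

Grow the machine one transition at a time. Run the examples from 0; the earliest place one falls off (shortest prefix, ties alphabetical) gets sent to the lowest-numbered state that keeps every Accept/Reject pair distinguishable — a pair clashes when both reach the same state with identical unread suffix — and to a fresh state only if none does.
a: 0a undefined. 0a->0: ok.
b: 0b undefined. 0b->0: no, aa/bbab meet in 0. Open state 1: 0b->1.
c: 0c undefined. 0c->0: ok.
ba: 1a undefined. 1a->0: no, aa/bacc meet in 0. 1a->1: no, baacb/cbcb meet in 1 with "cb" left. Open state 2: 1a->2.
bb: 1b undefined. 1b->0: ok.
bc: 1c undefined. 1c->0: no, aa/cbc meet in 0. 1c->1: no, aa/abccb meet in 0. 1c->2: no, abab/cbcb meet in 2 with "b" left. Open state 3: 1c->3.
baa: 2a undefined. 2a->0: no, baacb/bbab meet in 1. 2a->1: no, baacb/cbcb meet in 3 with "b" left. 2a->2: ok.
bab: 2b undefined. 2b->0: ok.
bac: 2c undefined. 2c->0: no, aa/bacc meet in 0. 2c->1: ok.
abcc: 3c undefined. 3c->0: ok.
cbcb: 3b undefined. 3b->0: no, aa/cbcb meet in 0. 3b->1: ok.
aabca: 3a undefined. 3a->0: no, aa/aabca meet in 0. 3a->1: ok.
All examples now run through 4 states with every (state, symbol) defined. Accept strings end in {0,2}, Reject strings end in {1,3}; accept={0,2}.

states=4 start=0 accept={0,2} delta: 0a->0 0b->1 0c->0 1a->2 1b->0 1c->3 2a->2 2b->0 2c->1 3a->1 3b->1 3c->0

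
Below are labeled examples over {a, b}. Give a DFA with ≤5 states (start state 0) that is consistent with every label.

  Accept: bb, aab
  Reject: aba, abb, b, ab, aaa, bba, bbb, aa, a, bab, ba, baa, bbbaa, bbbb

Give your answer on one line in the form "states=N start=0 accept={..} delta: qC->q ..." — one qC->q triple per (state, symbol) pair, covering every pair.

states=4 start=0 accept={3} delta: 0a->1 0b->2 1a->2 1b->0 2a->0 2b->3 3a->0 3b->0

State merging on the prefix tree: take the shortest (then alphabetical) example prefix whose next move is undefined and point that move at state 0, else 1, else 2, ...; a target is out if some Accept/Reject pair would then sit in one state with the same input left (inseparable). If every existing state is out, open a new one.
a: 0a undefined. 0a->0: no, bb/abb meet in 0 with "bb" left. Open state 1: 0a->1.
b: 0b undefined. 0b->0: no, bb/b meet in 0. 0b->1: no, bb/ab meet in 1 with "b" left. Open state 2: 0b->2.
aa: 1a undefined. 1a->0: no, aab/b meet in 2. 1a->1: no, aab/ab meet in 1 with "b" left. 1a->2: ok.
ab: 1b undefined. 1b->0: ok.
ba: 2a undefined. 2a->0: ok.
bb: 2b undefined. 2b->0: no, bb/ab meet in 0. 2b->1: no, bb/aba meet in 1. 2b->2: no, bb/abb meet in 2. Open state 3: 2b->3.
bba: 3a undefined. 3a->0: ok.
bbb: 3b undefined. 3b->0: ok.
All examples now run through 4 states with every (state, symbol) defined. Accept strings end in {3}, Reject strings end in {0,1,2}; accept={3}.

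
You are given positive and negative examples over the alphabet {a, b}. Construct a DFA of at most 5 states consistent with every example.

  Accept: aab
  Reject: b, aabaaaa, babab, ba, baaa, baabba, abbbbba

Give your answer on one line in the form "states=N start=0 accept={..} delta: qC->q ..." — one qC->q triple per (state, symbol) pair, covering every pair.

states=3 start=0 accept={2} delta: 0a->1 0b->0 1a->1 1b->2 2a->0 2b->0

Grow the machine one transition at a time. Run the examples from 0; the earliest place one falls off (shortest prefix, ties alphabetical) gets sent to the lowest-numbered state that keeps every Accept/Reject pair distinguishable — a pair clashes when both reach the same state with identical unread suffix — and to a fresh state only if none does.
a: 0a undefined. 0a->0: no, aab/b meet in 0 with "b" left. Open state 1: 0a->1.
b: 0b undefined. 0b->0: ok.
aa: 1a undefined. 1a->0: no, aab/b meet in 0. 1a->1: ok.
ab: 1b undefined. 1b->0: no, aab/b meet in 0. 1b->1: no, aab/aabaaaa meet in 1. Open state 2: 1b->2.
abb: 2b undefined. 2b->0: ok.
aaba: 2a undefined. 2a->0: ok.
All examples now run through 3 states with every (state, symbol) defined. Accept strings end in {2}, Reject strings end in {0,1}; accept={2}.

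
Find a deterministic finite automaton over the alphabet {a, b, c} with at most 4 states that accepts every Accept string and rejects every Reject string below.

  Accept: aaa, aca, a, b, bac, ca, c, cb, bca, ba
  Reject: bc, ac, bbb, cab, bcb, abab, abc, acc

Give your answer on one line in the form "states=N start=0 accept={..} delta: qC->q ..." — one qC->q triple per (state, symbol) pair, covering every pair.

states=3 start=0 accept={0,1} delta: 0a->1 0b->1 0c->0 1a->0 1b->2 1c->2 2a->1 2b->2 2c->2

Fold the examples into a partial DFA from state 0: repeatedly fix the first undefined (state, symbol) met by the shortest-then-alphabetical prefix, trying targets in increasing order and rejecting any under which an Accept and a Reject string meet in one state with the same remainder; add a state when all current targets are rejected. Accepting states are where Accept strings end.
a: 0a undefined. 0a->0: no, c/ac meet in 0 with "c" left. Open state 1: 0a->1.
b: 0b undefined. 0b->0: no, b/bbb meet in 0. 0b->1: ok.
c: 0c undefined. 0c->0: ok.
aa: 1a undefined. 1a->0: ok.
ab: 1b undefined. 1b->0: no, aaa/bbb meet in 1. 1b->1: no, aaa/bbb meet in 1. Open state 2: 1b->2.
ac: 1c undefined. 1c->0: no, aaa/bcb meet in 1. 1c->1: no, aaa/bc meet in 1. 1c->2: ok.
aba: 2a undefined. 2a->0: no, aaa/abab meet in 1. 2a->1: ok.
abc: 2c undefined. 2c->0: no, bac/abc meet in 0. 2c->1: no, aaa/abc meet in 1. 2c->2: ok.
bbb: 2b undefined. 2b->0: no, bac/bbb meet in 0. 2b->1: no, aaa/bbb meet in 1. 2b->2: ok.
All examples now run through 3 states with every (state, symbol) defined. Accept strings end in {0,1}, Reject strings end in {2}; accept={0,1}.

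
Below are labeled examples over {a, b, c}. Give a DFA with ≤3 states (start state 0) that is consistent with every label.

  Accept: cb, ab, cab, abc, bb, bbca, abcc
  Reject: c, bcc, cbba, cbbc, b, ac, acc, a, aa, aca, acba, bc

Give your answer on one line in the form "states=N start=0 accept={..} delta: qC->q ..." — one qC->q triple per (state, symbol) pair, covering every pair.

states=3 start=0 accept={2} delta: 0a->1 0b->1 0c->1 1a->1 1b->2 1c->0 2a->2 2b->0 2c->2

State merging on the prefix tree: take the shortest (then alphabetical) example prefix whose next move is undefined and point that move at state 0, else 1, else 2, ...; a target is out if some Accept/Reject pair would then sit in one state with the same input left (inseparable). If every existing state is out, open a new one.
a: 0a undefined. 0a->0: no, ab/b meet in 0 with "b" left. Open state 1: 0a->1.
b: 0b undefined. 0b->0: no, bb/b meet in 0. 0b->1: ok.
c: 0c undefined. 0c->0: no, cb/b meet in 1. 0c->1: ok.
aa: 1a undefined. 1a->0: no, cab/c meet in 1. 1a->1: ok.
ab: 1b undefined. 1b->0: no, abc/c meet in 1. 1b->1: no, cb/c meet in 1. Open state 2: 1b->2.
ac: 1c undefined. 1c->0: ok.
abc: 2c undefined. 2c->0: no, abc/ac meet in 0. 2c->1: no, abc/c meet in 1. 2c->2: ok.
cbb: 2b undefined. 2b->0: ok.
bbca: 2a undefined. 2a->0: no, bbca/ac meet in 0. 2a->1: no, bbca/c meet in 1. 2a->2: ok.
All examples now run through 3 states with every (state, symbol) defined. Accept strings end in {2}, Reject strings end in {0,1}; accept={2}.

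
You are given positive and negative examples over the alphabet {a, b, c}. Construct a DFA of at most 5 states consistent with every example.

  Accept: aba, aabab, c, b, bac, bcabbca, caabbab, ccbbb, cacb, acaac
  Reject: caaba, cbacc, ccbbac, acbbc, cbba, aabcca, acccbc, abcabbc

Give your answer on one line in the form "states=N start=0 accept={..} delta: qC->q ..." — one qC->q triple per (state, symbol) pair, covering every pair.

Grow the machine one transition at a time. Run the examples from 0; the earliest place one falls off (shortest prefix, ties alphabetical) gets sent to the lowest-numbered state that keeps every Accept/Reject pair distinguishable — a pair clashes when both reach the same state with identical unread suffix — and to a fresh state only if none does.
a: 0a undefined. 0a->0: ok.
b: 0b undefined. 0b->0: ok.
c: 0c undefined. 0c->0: no, aba/caaba meet in 0. Open state 1: 0c->1.
ca: 1a undefined. 1a->0: no, aba/caaba meet in 0. 1a->1: ok.
cb: 1b undefined. 1b->0: no, aba/caaba meet in 0. 1b->1: no, c/caaba meet in 1. Open state 2: 1b->2.
cc: 1c undefined. 1c->0: no, aba/aabcca meet in 0. 1c->1: no, c/aabcca meet in 1. 1c->2: ok.
cba: 2a undefined. 2a->0: no, aba/caaba meet in 0. 2a->1: no, c/caaba meet in 1. 2a->2: no, acaac/caaba meet in 2. Open state 3: 2a->3.
cbb: 2b undefined. 2b->0: no, aba/cbba meet in 0. 2b->1: no, c/cbba meet in 1. 2b->2: ok.
accc: 2c undefined. 2c->0: no, aba/acbbc meet in 0. 2c->1: no, c/acbbc meet in 1. 2c->2: no, bcabbca/caaba meet in 3. 2c->3: ok.
cbac: 3c undefined. 3c->0: no, aba/ccbbac meet in 0. 3c->1: no, c/ccbbac meet in 1. 3c->2: no, ccbbb/ccbbac meet in 2. 3c->3: ok.
acccb: 3b undefined. 3b->0: no, c/acccbc meet in 1. 3b->1: no, ccbbb/acccbc meet in 2. 3b->2: ok.
bcabbca: 3a undefined. 3a->0: ok.
All examples now run through 4 states with every (state, symbol) defined. Accept strings end in {0,1,2}, Reject strings end in {3}; accept={0,1,2}.

states=4 start=0 accept={0,1,2} delta: 0a->0 0b->0 0c->1 1a->1 1b->2 1c->2 2a->3 2b->2 2c->3 3a->0 3b->2 3c->3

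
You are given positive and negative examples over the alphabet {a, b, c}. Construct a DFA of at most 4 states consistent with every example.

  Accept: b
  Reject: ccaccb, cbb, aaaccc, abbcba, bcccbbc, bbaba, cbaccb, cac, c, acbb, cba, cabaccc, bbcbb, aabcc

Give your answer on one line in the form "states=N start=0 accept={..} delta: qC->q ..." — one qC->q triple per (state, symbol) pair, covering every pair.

Grow the machine one transition at a time. Run the examples from 0; the earliest place one falls off (shortest prefix, ties alphabetical) gets sent to the lowest-numbered state that keeps every Accept/Reject pair distinguishable — a pair clashes when both reach the same state with identical unread suffix — and to a fresh state only if none does.
a: 0a undefined. 0a->0: ok.
b: 0b undefined. 0b->0: no, b/bbaba meet in 0. Open state 1: 0b->1.
c: 0c undefined. 0c->0: no, b/ccaccb meet in 1. 0c->1: no, b/c meet in 1. Open state 2: 0c->2.
bb: 1b undefined. 1b->0: ok.
bc: 1c undefined. 1c->0: ok.
ca: 2a undefined. 2a->0: ok.
cb: 2b undefined. 2b->0: no, b/cbb meet in 1. 2b->1: ok.
cc: 2c undefined. 2c->0: no, b/ccaccb meet in 1. 2c->1: ok.
cba: 1a undefined. 1a->0: ok.
All examples now run through 3 states with every (state, symbol) defined. Accept strings end in {1}, Reject strings end in {0,2}; accept={1}.

states=3 start=0 accept={1} delta: 0a->0 0b->1 0c->2 1a->0 1b->0 1c->0 2a->0 2b->1 2c->1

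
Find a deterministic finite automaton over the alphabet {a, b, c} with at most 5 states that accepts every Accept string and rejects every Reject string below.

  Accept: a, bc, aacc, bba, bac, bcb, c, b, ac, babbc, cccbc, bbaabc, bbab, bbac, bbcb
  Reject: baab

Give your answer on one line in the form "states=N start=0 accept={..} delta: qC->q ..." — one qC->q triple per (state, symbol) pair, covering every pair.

Grow the machine one transition at a time. Run the examples from 0; the earliest place one falls off (shortest prefix, ties alphabetical) gets sent to the lowest-numbered state that keeps every Accept/Reject pair distinguishable — a pair clashes when both reach the same state with identical unread suffix — and to a fresh state only if none does.
a: 0a undefined. 0a->0: ok.
b: 0b undefined. 0b->0: no, a/baab meet in 0. Open state 1: 0b->1.
c: 0c undefined. 0c->0: ok.
ba: 1a undefined. 1a->0: no, b/baab meet in 1. 1a->1: ok.
bb: 1b undefined. 1b->0: no, a/baab meet in 0. 1b->1: no, bba/baab meet in 1. Open state 2: 1b->2.
bc: 1c undefined. 1c->0: ok.
bba: 2a undefined. 2a->0: ok.
bbc: 2c undefined. 2c->0: ok.
babb: 2b undefined. 2b->0: ok.
All examples now run through 3 states with every (state, symbol) defined. Accept strings end in {0,1}, Reject strings end in {2}; accept={0,1}.

states=3 start=0 accept={0,1} delta: 0a->0 0b->1 0c->0 1a->1 1b->2 1c->0 2a->0 2b->0 2c->0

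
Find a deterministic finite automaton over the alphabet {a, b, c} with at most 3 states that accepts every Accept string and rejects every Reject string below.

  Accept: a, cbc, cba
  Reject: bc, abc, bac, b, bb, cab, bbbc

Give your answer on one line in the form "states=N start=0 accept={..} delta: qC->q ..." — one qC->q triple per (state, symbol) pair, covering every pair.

states=3 start=0 accept={0} delta: 0a->0 0b->1 0c->1 1a->0 1b->2 1c->1 2a->0 2b->0 2c->0

State merging on the prefix tree: take the shortest (then alphabetical) example prefix whose next move is undefined and point that move at state 0, else 1, else 2, ...; a target is out if some Accept/Reject pair would then sit in one state with the same input left (inseparable). If every existing state is out, open a new one.
a: 0a undefined. 0a->0: ok.
b: 0b undefined. 0b->0: no, a/b meet in 0. Open state 1: 0b->1.
c: 0c undefined. 0c->0: no, cbc/bc meet in 1 with "c" left. 0c->1: ok.
ba: 1a undefined. 1a->0: ok.
bb: 1b undefined. 1b->0: no, a/bb meet in 0. 1b->1: no, cbc/bc meet in 1 with "c" left. Open state 2: 1b->2.
bc: 1c undefined. 1c->0: no, a/bc meet in 0. 1c->1: ok.
bbb: 2b undefined. 2b->0: ok.
cba: 2a undefined. 2a->0: ok.
cbc: 2c undefined. 2c->0: ok.
All examples now run through 3 states with every (state, symbol) defined. Accept strings end in {0}, Reject strings end in {1,2}; accept={0}.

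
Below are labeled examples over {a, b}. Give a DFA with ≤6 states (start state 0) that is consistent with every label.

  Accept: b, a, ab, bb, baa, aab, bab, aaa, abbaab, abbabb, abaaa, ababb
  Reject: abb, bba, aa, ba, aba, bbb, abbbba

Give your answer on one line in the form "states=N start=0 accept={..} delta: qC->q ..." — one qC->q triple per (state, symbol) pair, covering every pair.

states=4 start=0 accept={1,2} delta: 0a->1 0b->1 1a->0 1b->2 2a->3 2b->3 3a->0 3b->0

Grow the machine one transition at a time. Run the examples from 0; the earliest place one falls off (shortest prefix, ties alphabetical) gets sent to the lowest-numbered state that keeps every Accept/Reject pair distinguishable — a pair clashes when both reach the same state with identical unread suffix — and to a fresh state only if none does.
a: 0a undefined. 0a->0: no, a/aa meet in 0. Open state 1: 0a->1.
b: 0b undefined. 0b->0: no, b/bbb meet in 0. 0b->1: ok.
aa: 1a undefined. 1a->0: ok.
ab: 1b undefined. 1b->0: no, b/abb meet in 1. 1b->1: no, b/abb meet in 1. Open state 2: 1b->2.
aba: 2a undefined. 2a->0: no, abaaa/bba meet in 0. 2a->1: no, b/bba meet in 1. 2a->2: no, ab/bba meet in 2. Open state 3: 2a->3.
abb: 2b undefined. 2b->0: no, abbabb/abb meet in 0. 2b->1: no, b/abb meet in 1. 2b->2: no, ab/abb meet in 2. 2b->3: ok.
abaa: 3a undefined. 3a->0: ok.
abab: 3b undefined. 3b->0: ok.
All examples now run through 4 states with every (state, symbol) defined. Accept strings end in {1,2}, Reject strings end in {0,3}; accept={1,2}.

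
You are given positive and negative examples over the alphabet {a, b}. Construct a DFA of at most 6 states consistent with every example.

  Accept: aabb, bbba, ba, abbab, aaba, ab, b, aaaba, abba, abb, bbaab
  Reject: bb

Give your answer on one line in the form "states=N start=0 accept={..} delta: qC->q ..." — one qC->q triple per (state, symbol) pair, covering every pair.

states=4 start=0 accept={0,1,2} delta: 0a->1 0b->2 1a->1 1b->0 2a->0 2b->3 3a->0 3b->0

Fold the examples into a partial DFA from state 0: repeatedly fix the first undefined (state, symbol) met by the shortest-then-alphabetical prefix, trying targets in increasing order and rejecting any under which an Accept and a Reject string meet in one state with the same remainder; add a state when all current targets are rejected. Accepting states are where Accept strings end.
a: 0a undefined. 0a->0: no, aabb/bb meet in 0 with "bb" left. Open state 1: 0a->1.
b: 0b undefined. 0b->0: no, b/bb meet in 0. 0b->1: no, ab/bb meet in 1 with "b" left. Open state 2: 0b->2.
aa: 1a undefined. 1a->0: no, aabb/bb meet in 2 with "b" left. 1a->1: ok.
ab: 1b undefined. 1b->0: ok.
ba: 2a undefined. 2a->0: ok.
bb: 2b undefined. 2b->0: no, bbba/bb meet in 0. 2b->1: no, bbba/bb meet in 1. 2b->2: no, aabb/bb meet in 2. Open state 3: 2b->3.
bba: 3a undefined. 3a->0: ok.
bbb: 3b undefined. 3b->0: ok.
All examples now run through 4 states with every (state, symbol) defined. Accept strings end in {0,1,2}, Reject strings end in {3}; accept={0,1,2}.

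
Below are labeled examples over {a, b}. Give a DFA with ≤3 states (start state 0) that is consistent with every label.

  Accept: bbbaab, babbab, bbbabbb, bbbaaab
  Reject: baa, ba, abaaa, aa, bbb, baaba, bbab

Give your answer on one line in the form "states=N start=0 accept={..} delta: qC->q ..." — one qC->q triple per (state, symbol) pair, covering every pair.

states=3 start=0 accept={2} delta: 0a->0 0b->1 1a->1 1b->2 2a->0 2b->1

State merging on the prefix tree: take the shortest (then alphabetical) example prefix whose next move is undefined and point that move at state 0, else 1, else 2, ...; a target is out if some Accept/Reject pair would then sit in one state with the same input left (inseparable). If every existing state is out, open a new one.
a: 0a undefined. 0a->0: ok.
b: 0b undefined. 0b->0: no, bbbaab/baa meet in 0. Open state 1: 0b->1.
ba: 1a undefined. 1a->0: no, babbab/bbab meet in 1 with "bab" left. 1a->1: ok.
bb: 1b undefined. 1b->0: no, bbbaab/aa meet in 0. 1b->1: no, bbbaab/baa meet in 1. Open state 2: 1b->2.
bba: 2a undefined. 2a->0: ok.
bbb: 2b undefined. 2b->0: no, bbbaab/baa meet in 1. 2b->1: ok.
All examples now run through 3 states with every (state, symbol) defined. Accept strings end in {2}, Reject strings end in {0,1}; accept={2}.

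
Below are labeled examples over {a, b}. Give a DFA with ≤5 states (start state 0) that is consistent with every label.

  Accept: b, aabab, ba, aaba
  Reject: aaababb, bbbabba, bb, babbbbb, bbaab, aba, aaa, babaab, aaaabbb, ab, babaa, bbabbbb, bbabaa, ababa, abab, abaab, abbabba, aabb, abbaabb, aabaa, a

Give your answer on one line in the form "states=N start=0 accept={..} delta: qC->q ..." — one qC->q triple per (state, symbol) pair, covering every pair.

Grow the machine one transition at a time. Run the examples from 0; the earliest place one falls off (shortest prefix, ties alphabetical) gets sent to the lowest-numbered state that keeps every Accept/Reject pair distinguishable — a pair clashes when both reach the same state with identical unread suffix — and to a fresh state only if none does.
a: 0a undefined. 0a->0: no, b/ab meet in 0 with "b" left. Open state 1: 0a->1.
b: 0b undefined. 0b->0: no, b/bb meet in 0. 0b->1: no, b/a meet in 1. Open state 2: 0b->2.
aa: 1a undefined. 1a->0: ok.
ab: 1b undefined. 1b->0: no, b/aaababb meet in 2. 1b->1: no, b/abab meet in 2. 1b->2: no, b/ab meet in 2. Open state 3: 1b->3.
ba: 2a undefined. 2a->0: ok.
bb: 2b undefined. 2b->0: no, b/babbbbb meet in 2. 2b->1: ok.
aba: 3a undefined. 3a->0: no, b/abab meet in 2. 3a->1: no, b/abaab meet in 2. 3a->2: no, b/bbbabba meet in 2. 3a->3: ok.
abb: 3b undefined. 3b->0: no, b/aaababb meet in 2. 3b->1: no, ba/ababa meet in 0. 3b->2: no, b/bbabbbb meet in 2. 3b->3: ok.
All examples now run through 4 states with every (state, symbol) defined. Accept strings end in {0,2}, Reject strings end in {1,3}; accept={0,2}.

states=4 start=0 accept={0,2} delta: 0a->1 0b->2 1a->0 1b->3 2a->0 2b->1 3a->3 3b->3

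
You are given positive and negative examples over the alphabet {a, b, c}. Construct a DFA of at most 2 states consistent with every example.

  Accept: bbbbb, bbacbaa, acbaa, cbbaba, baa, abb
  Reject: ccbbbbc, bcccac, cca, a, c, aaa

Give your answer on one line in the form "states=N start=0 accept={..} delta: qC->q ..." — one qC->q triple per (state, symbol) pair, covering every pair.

states=2 start=0 accept={1} delta: 0a->0 0b->1 0c->0 1a->1 1b->1 1c->0

Grow the machine one transition at a time. Run the examples from 0; the earliest place one falls off (shortest prefix, ties alphabetical) gets sent to the lowest-numbered state that keeps every Accept/Reject pair distinguishable — a pair clashes when both reach the same state with identical unread suffix — and to a fresh state only if none does.
a: 0a undefined. 0a->0: ok.
b: 0b undefined. 0b->0: no, bbbbb/a meet in 0. Open state 1: 0b->1.
c: 0c undefined. 0c->0: ok.
ba: 1a undefined. 1a->0: no, acbaa/cca meet in 0. 1a->1: ok.
bb: 1b undefined. 1b->0: no, abb/ccbbbbc meet in 0. 1b->1: ok.
bc: 1c undefined. 1c->0: ok.
All examples now run through 2 states with every (state, symbol) defined. Accept strings end in {1}, Reject strings end in {0}; accept={1}.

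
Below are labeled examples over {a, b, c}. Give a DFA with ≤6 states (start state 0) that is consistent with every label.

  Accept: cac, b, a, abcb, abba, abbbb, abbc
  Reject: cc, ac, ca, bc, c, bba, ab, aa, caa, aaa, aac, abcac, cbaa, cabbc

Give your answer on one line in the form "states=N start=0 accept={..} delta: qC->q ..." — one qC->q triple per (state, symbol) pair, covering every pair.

Fold the examples into a partial DFA from state 0: repeatedly fix the first undefined (state, symbol) met by the shortest-then-alphabetical prefix, trying targets in increasing order and rejecting any under which an Accept and a Reject string meet in one state with the same remainder; add a state when all current targets are rejected. Accepting states are where Accept strings end.
a: 0a undefined. 0a->0: no, b/ab meet in 0 with "b" left. Open state 1: 0a->1.
b: 0b undefined. 0b->0: no, a/bba meet in 1. 0b->1: ok.
c: 0c undefined. 0c->0: no, cac/ac meet in 1 with "c" left. 0c->1: no, cac/aac meet in 1 with "ac" left. Open state 2: 0c->2.
aa: 1a undefined. 1a->0: no, b/aaa meet in 1. 1a->1: no, b/aa meet in 1. 1a->2: ok.
ab: 1b undefined. 1b->0: no, cac/abcac meet in 2 with "ac" left. 1b->1: no, b/ab meet in 1. 1b->2: ok.
ac: 1c undefined. 1c->0: ok.
ca: 2a undefined. 2a->0: no, cac/c meet in 2. 2a->1: no, cac/ac meet in 0. 2a->2: no, cac/cc meet in 2 with "c" left. Open state 3: 2a->3.
cb: 2b undefined. 2b->0: no, abbbb/c meet in 2. 2b->1: no, abba/c meet in 2. 2b->2: no, abba/ca meet in 3. 2b->3: no, abba/caa meet in 3 with "a" left. Open state 4: 2b->4.
cc: 2c undefined. 2c->0: ok.
caa: 3a undefined. 3a->0: ok.
cab: 3b undefined. 3b->0: ok.
cac: 3c undefined. 3c->0: no, cac/cc meet in 0. 3c->1: ok.
cba: 4a undefined. 4a->0: no, cac/cbaa meet in 1. 4a->1: ok.
abbb: 4b undefined. 4b->0: ok.
abbc: 4c undefined. 4c->0: no, abbc/cc meet in 0. 4c->1: ok.
All examples now run through 5 states with every (state, symbol) defined. Accept strings end in {1}, Reject strings end in {0,2,3}; accept={1}.

states=5 start=0 accept={1} delta: 0a->1 0b->1 0c->2 1a->2 1b->2 1c->0 2a->3 2b->4 2c->0 3a->0 3b->0 3c->1 4a->1 4b->0 4c->1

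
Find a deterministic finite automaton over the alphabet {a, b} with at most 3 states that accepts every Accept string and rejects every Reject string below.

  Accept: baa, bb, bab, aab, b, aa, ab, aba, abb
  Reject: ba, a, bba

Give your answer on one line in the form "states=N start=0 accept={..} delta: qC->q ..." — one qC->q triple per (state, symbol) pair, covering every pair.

states=3 start=0 accept={0,2} delta: 0a->1 0b->0 1a->0 1b->2 2a->0 2b->0

Fold the examples into a partial DFA from state 0: repeatedly fix the first undefined (state, symbol) met by the shortest-then-alphabetical prefix, trying targets in increasing order and rejecting any under which an Accept and a Reject string meet in one state with the same remainder; add a state when all current targets are rejected. Accepting states are where Accept strings end.
a: 0a undefined. 0a->0: no, aa/a meet in 0. Open state 1: 0a->1.
b: 0b undefined. 0b->0: ok.
aa: 1a undefined. 1a->0: ok.
ab: 1b undefined. 1b->0: no, aba/ba meet in 1. 1b->1: no, bab/ba meet in 1. Open state 2: 1b->2.
aba: 2a undefined. 2a->0: ok.
abb: 2b undefined. 2b->0: ok.
All examples now run through 3 states with every (state, symbol) defined. Accept strings end in {0,2}, Reject strings end in {1}; accept={0,2}.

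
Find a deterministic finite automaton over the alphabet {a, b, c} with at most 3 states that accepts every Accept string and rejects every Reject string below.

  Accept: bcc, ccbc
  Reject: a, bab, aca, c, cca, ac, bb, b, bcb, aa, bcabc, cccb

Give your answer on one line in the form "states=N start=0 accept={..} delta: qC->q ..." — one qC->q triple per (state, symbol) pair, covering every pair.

states=3 start=0 accept={2} delta: 0a->0 0b->0 0c->1 1a->0 1b->0 1c->2 2a->0 2b->1 2c->0

Fold the examples into a partial DFA from state 0: repeatedly fix the first undefined (state, symbol) met by the shortest-then-alphabetical prefix, trying targets in increasing order and rejecting any under which an Accept and a Reject string meet in one state with the same remainder; add a state when all current targets are rejected. Accepting states are where Accept strings end.
a: 0a undefined. 0a->0: ok.
b: 0b undefined. 0b->0: ok.
c: 0c undefined. 0c->0: no, bcc/a meet in 0. Open state 1: 0c->1.
cc: 1c undefined. 1c->0: no, bcc/a meet in 0. 1c->1: no, bcc/c meet in 1. Open state 2: 1c->2.
aca: 1a undefined. 1a->0: ok.
bcb: 1b undefined. 1b->0: ok.
cca: 2a undefined. 2a->0: ok.
ccb: 2b undefined. 2b->0: no, ccbc/c meet in 1. 2b->1: ok.
ccc: 2c undefined. 2c->0: ok.
All examples now run through 3 states with every (state, symbol) defined. Accept strings end in {2}, Reject strings end in {0,1}; accept={2}.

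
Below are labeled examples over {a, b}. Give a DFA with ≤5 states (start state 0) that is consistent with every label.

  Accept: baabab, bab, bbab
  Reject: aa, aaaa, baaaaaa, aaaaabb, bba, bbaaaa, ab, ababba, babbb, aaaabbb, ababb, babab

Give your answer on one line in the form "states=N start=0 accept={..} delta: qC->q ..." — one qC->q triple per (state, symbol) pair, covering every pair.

Fold the examples into a partial DFA from state 0: repeatedly fix the first undefined (state, symbol) met by the shortest-then-alphabetical prefix, trying targets in increasing order and rejecting any under which an Accept and a Reject string meet in one state with the same remainder; add a state when all current targets are rejected. Accepting states are where Accept strings end.
a: 0a undefined. 0a->0: ok.
b: 0b undefined. 0b->0: no, baabab/aa meet in 0. Open state 1: 0b->1.
ba: 1a undefined. 1a->0: no, baabab/ab meet in 1. 1a->1: no, baabab/babab meet in 1 with "bab" left. Open state 2: 1a->2.
bb: 1b undefined. 1b->0: no, bbab/ab meet in 1. 1b->1: ok.
baa: 2a undefined. 2a->0: ok.
bab: 2b undefined. 2b->0: no, baabab/aa meet in 0. 2b->1: no, baabab/aaaaabb meet in 1. 2b->2: no, baabab/bba meet in 2. Open state 3: 2b->3.
baba: 3a undefined. 3a->0: ok.
babb: 3b undefined. 3b->0: ok.
All examples now run through 4 states with every (state, symbol) defined. Accept strings end in {3}, Reject strings end in {0,1,2}; accept={3}.

states=4 start=0 accept={3} delta: 0a->0 0b->1 1a->2 1b->1 2a->0 2b->3 3a->0 3b->0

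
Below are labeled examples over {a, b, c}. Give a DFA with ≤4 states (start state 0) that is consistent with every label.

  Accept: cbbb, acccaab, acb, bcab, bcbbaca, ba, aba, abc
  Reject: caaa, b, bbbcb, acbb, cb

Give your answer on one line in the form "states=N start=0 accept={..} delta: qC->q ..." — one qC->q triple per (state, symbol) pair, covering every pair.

states=4 start=0 accept={1,3} delta: 0a->1 0b->0 0c->1 1a->2 1b->2 1c->3 2a->1 2b->3 2c->1 3a->1 3b->1 3c->1

Fold the examples into a partial DFA from state 0: repeatedly fix the first undefined (state, symbol) met by the shortest-then-alphabetical prefix, trying targets in increasing order and rejecting any under which an Accept and a Reject string meet in one state with the same remainder; add a state when all current targets are rejected. Accepting states are where Accept strings end.
a: 0a undefined. 0a->0: no, acb/cb meet in 0 with "cb" left. Open state 1: 0a->1.
b: 0b undefined. 0b->0: ok.
c: 0c undefined. 0c->0: no, cbbb/b meet in 0. 0c->1: ok.
ab: 1b undefined. 1b->0: no, cbbb/b meet in 0. 1b->1: no, cbbb/bbbcb meet in 1. Open state 2: 1b->2.
ac: 1c undefined. 1c->0: no, acb/b meet in 0. 1c->1: no, acb/bbbcb meet in 2. 1c->2: no, cbbb/acbb meet in 2 with "bb" left. Open state 3: 1c->3.
ca: 1a undefined. 1a->0: no, bcab/caaa meet in 0. 1a->1: no, bcab/bbbcb meet in 2. 1a->2: ok.
aba: 2a undefined. 2a->0: no, ba/caaa meet in 1. 2a->1: ok.
abc: 2c undefined. 2c->0: no, abc/b meet in 0. 2c->1: ok.
acb: 3b undefined. 3b->0: no, acb/b meet in 0. 3b->1: ok.
acc: 3c undefined. 3c->0: no, acccaab/caaa meet in 2. 3c->1: ok.
cbb: 2b undefined. 2b->0: no, cbbb/b meet in 0. 2b->1: no, cbbb/caaa meet in 2. 2b->2: no, cbbb/caaa meet in 2. 2b->3: ok.
accca: 3a undefined. 3a->0: no, acccaab/caaa meet in 2. 3a->1: ok.
All examples now run through 4 states with every (state, symbol) defined. Accept strings end in {1,3}, Reject strings end in {0,2}; accept={1,3}.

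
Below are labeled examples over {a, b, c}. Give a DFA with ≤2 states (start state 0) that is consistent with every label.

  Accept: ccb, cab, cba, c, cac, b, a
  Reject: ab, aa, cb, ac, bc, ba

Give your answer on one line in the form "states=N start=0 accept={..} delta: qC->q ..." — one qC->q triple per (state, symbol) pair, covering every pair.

Fold the examples into a partial DFA from state 0: repeatedly fix the first undefined (state, symbol) met by the shortest-then-alphabetical prefix, trying targets in increasing order and rejecting any under which an Accept and a Reject string meet in one state with the same remainder; add a state when all current targets are rejected. Accepting states are where Accept strings end.
a: 0a undefined. 0a->0: no, c/ac meet in 0 with "c" left. Open state 1: 0a->1.
b: 0b undefined. 0b->0: no, c/bc meet in 0 with "c" left. 0b->1: ok.
c: 0c undefined. 0c->0: no, ccb/cb meet in 1. 0c->1: ok.
aa: 1a undefined. 1a->0: ok.
ab: 1b undefined. 1b->0: ok.
ac: 1c undefined. 1c->0: ok.
All examples now run through 2 states with every (state, symbol) defined. Accept strings end in {1}, Reject strings end in {0}; accept={1}.

states=2 start=0 accept={1} delta: 0a->1 0b->1 0c->1 1a->0 1b->0 1c->0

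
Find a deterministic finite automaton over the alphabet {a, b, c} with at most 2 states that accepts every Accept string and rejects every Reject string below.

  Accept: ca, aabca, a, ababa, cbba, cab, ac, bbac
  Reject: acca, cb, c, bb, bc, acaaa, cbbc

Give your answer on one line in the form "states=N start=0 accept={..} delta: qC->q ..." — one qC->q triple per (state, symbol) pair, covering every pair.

states=2 start=0 accept={1} delta: 0a->1 0b->0 0c->0 1a->0 1b->1 1c->1

Grow the machine one transition at a time. Run the examples from 0; the earliest place one falls off (shortest prefix, ties alphabetical) gets sent to the lowest-numbered state that keeps every Accept/Reject pair distinguishable — a pair clashes when both reach the same state with identical unread suffix — and to a fresh state only if none does.
a: 0a undefined. 0a->0: no, ac/c meet in 0 with "c" left. Open state 1: 0a->1.
b: 0b undefined. 0b->0: ok.
c: 0c undefined. 0c->0: ok.
aa: 1a undefined. 1a->0: ok.
ab: 1b undefined. 1b->0: no, cab/cb meet in 0. 1b->1: ok.
ac: 1c undefined. 1c->0: no, ca/acca meet in 1. 1c->1: ok.
All examples now run through 2 states with every (state, symbol) defined. Accept strings end in {1}, Reject strings end in {0}; accept={1}.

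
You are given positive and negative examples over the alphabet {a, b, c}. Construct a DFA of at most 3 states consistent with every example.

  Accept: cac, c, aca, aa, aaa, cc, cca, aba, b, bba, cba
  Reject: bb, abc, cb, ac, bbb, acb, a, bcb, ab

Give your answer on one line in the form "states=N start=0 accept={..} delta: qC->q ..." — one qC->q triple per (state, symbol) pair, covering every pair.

states=3 start=0 accept={0,2} delta: 0a->1 0b->2 0c->2 1a->2 1b->1 1c->1 2a->0 2b->1 2c->2

Grow the machine one transition at a time. Run the examples from 0; the earliest place one falls off (shortest prefix, ties alphabetical) gets sent to the lowest-numbered state that keeps every Accept/Reject pair distinguishable — a pair clashes when both reach the same state with identical unread suffix — and to a fresh state only if none does.
a: 0a undefined. 0a->0: no, c/ac meet in 0 with "c" left. Open state 1: 0a->1.
b: 0b undefined. 0b->0: no, b/bb meet in 0. 0b->1: no, b/a meet in 1. Open state 2: 0b->2.
c: 0c undefined. 0c->0: no, cac/ac meet in 1 with "c" left. 0c->1: no, c/a meet in 1. 0c->2: ok.
aa: 1a undefined. 1a->0: no, aaa/a meet in 1. 1a->1: no, aa/a meet in 1. 1a->2: ok.
ab: 1b undefined. 1b->0: no, c/abc meet in 2. 1b->1: ok.
ac: 1c undefined. 1c->0: no, c/acb meet in 2. 1c->1: ok.
bb: 2b undefined. 2b->0: no, c/bbb meet in 2. 2b->1: ok.
bc: 2c undefined. 2c->0: no, c/bcb meet in 2. 2c->1: no, cc/bb meet in 1. 2c->2: ok.
ca: 2a undefined. 2a->0: ok.
All examples now run through 3 states with every (state, symbol) defined. Accept strings end in {0,2}, Reject strings end in {1}; accept={0,2}.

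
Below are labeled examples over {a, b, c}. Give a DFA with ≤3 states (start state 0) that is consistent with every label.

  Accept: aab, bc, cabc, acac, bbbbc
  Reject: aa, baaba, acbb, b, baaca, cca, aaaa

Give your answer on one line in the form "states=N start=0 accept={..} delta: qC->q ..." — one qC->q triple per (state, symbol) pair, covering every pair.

State merging on the prefix tree: take the shortest (then alphabetical) example prefix whose next move is undefined and point that move at state 0, else 1, else 2, ...; a target is out if some Accept/Reject pair would then sit in one state with the same input left (inseparable). If every existing state is out, open a new one.
a: 0a undefined. 0a->0: no, aab/b meet in 0 with "b" left. Open state 1: 0a->1.
b: 0b undefined. 0b->0: ok.
c: 0c undefined. 0c->0: no, bc/b meet in 0. 0c->1: ok.
aa: 1a undefined. 1a->0: no, aab/aa meet in 0. 1a->1: no, bc/aa meet in 1. Open state 2: 1a->2.
ac: 1c undefined. 1c->0: no, bc/cca meet in 1. 1c->1: ok.
aaa: 2a undefined. 2a->0: no, bc/aaaa meet in 1. 2a->1: ok.
aab: 2b undefined. 2b->0: no, aab/b meet in 0. 2b->1: ok.
acb: 1b undefined. 1b->0: ok.
acac: 2c undefined. 2c->0: no, aab/baaca meet in 1. 2c->1: ok.
All examples now run through 3 states with every (state, symbol) defined. Accept strings end in {1}, Reject strings end in {0,2}; accept={1}.

states=3 start=0 accept={1} delta: 0a->1 0b->0 0c->1 1a->2 1b->0 1c->1 2a->1 2b->1 2c->1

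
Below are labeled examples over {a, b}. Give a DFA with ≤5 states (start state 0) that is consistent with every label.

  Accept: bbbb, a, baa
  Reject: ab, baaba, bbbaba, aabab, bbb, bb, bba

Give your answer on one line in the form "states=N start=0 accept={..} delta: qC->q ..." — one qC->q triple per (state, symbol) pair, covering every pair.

states=5 start=0 accept={0} delta: 0a->0 0b->1 1a->2 1b->3 2a->0 2b->1 3a->1 3b->4 4a->0 4b->0

Fold the examples into a partial DFA from state 0: repeatedly fix the first undefined (state, symbol) met by the shortest-then-alphabetical prefix, trying targets in increasing order and rejecting any under which an Accept and a Reject string meet in one state with the same remainder; add a state when all current targets are rejected. Accepting states are where Accept strings end.
a: 0a undefined. 0a->0: ok.
b: 0b undefined. 0b->0: no, bbbb/ab meet in 0. Open state 1: 0b->1.
ba: 1a undefined. 1a->0: no, a/baaba meet in 0. 1a->1: no, baa/ab meet in 1. Open state 2: 1a->2.
bb: 1b undefined. 1b->0: no, bbbb/bb meet in 0. 1b->1: no, bbbb/ab meet in 1. 1b->2: no, baa/bba meet in 2 with "a" left. Open state 3: 1b->3.
baa: 2a undefined. 2a->0: ok.
bba: 3a undefined. 3a->0: no, a/bba meet in 0. 3a->1: ok.
bbb: 3b undefined. 3b->0: no, bbbb/ab meet in 1. 3b->1: no, bbbb/bb meet in 3. 3b->2: no, bbbb/aabab meet in 2 with "b" left. 3b->3: no, bbbb/bbb meet in 3. Open state 4: 3b->4.
bbba: 4a undefined. 4a->0: ok.
bbbb: 4b undefined. 4b->0: ok.
aabab: 2b undefined. 2b->0: no, bbbb/aabab meet in 0. 2b->1: ok.
All examples now run through 5 states with every (state, symbol) defined. Accept strings end in {0}, Reject strings end in {1,2,3,4}; accept={0}.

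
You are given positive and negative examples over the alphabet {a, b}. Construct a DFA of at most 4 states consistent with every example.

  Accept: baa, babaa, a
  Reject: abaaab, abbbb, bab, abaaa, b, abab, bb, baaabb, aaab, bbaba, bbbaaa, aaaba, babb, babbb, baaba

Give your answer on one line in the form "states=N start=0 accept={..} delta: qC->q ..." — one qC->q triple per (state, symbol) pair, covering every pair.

State merging on the prefix tree: take the shortest (then alphabetical) example prefix whose next move is undefined and point that move at state 0, else 1, else 2, ...; a target is out if some Accept/Reject pair would then sit in one state with the same input left (inseparable). If every existing state is out, open a new one.
a: 0a undefined. 0a->0: ok.
b: 0b undefined. 0b->0: no, baa/abaaab meet in 0. Open state 1: 0b->1.
ba: 1a undefined. 1a->0: no, baa/abaaa meet in 0. 1a->1: no, baa/abaaa meet in 1. Open state 2: 1a->2.
bb: 1b undefined. 1b->0: no, a/abbbb meet in 0. 1b->1: ok.
baa: 2a undefined. 2a->0: no, baa/abaaa meet in 0. 2a->1: no, baa/abbbb meet in 1. 2a->2: no, baa/abaaa meet in 2. Open state 3: 2a->3.
bab: 2b undefined. 2b->0: no, babaa/bab meet in 0. 2b->1: ok.
baaa: 3a undefined. 3a->0: no, a/abaaa meet in 0. 3a->1: ok.
baab: 3b undefined. 3b->0: no, a/baaba meet in 0. 3b->1: ok.
All examples now run through 4 states with every (state, symbol) defined. Accept strings end in {0,3}, Reject strings end in {1,2}; accept={0,3}.

states=4 start=0 accept={0,3} delta: 0a->0 0b->1 1a->2 1b->1 2a->3 2b->1 3a->1 3b->1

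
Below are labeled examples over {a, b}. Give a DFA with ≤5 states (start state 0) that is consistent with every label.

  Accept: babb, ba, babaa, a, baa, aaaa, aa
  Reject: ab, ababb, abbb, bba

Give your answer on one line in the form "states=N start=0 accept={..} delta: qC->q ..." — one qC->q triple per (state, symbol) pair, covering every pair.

states=3 start=0 accept={1} delta: 0a->1 0b->1 1a->1 1b->2 2a->0 2b->1

State merging on the prefix tree: take the shortest (then alphabetical) example prefix whose next move is undefined and point that move at state 0, else 1, else 2, ...; a target is out if some Accept/Reject pair would then sit in one state with the same input left (inseparable). If every existing state is out, open a new one.
a: 0a undefined. 0a->0: no, babb/ababb meet in 0 with "babb" left. Open state 1: 0a->1.
b: 0b undefined. 0b->0: no, ba/bba meet in 1. 0b->1: ok.
aa: 1a undefined. 1a->0: no, babb/ab meet in 1 with "b" left. 1a->1: ok.
ab: 1b undefined. 1b->0: no, babb/ababb meet in 1. 1b->1: no, babb/ab meet in 1. Open state 2: 1b->2.
aba: 2a undefined. 2a->0: ok.
abb: 2b undefined. 2b->0: no, babb/bba meet in 0. 2b->1: ok.
All examples now run through 3 states with every (state, symbol) defined. Accept strings end in {1}, Reject strings end in {0,2}; accept={1}.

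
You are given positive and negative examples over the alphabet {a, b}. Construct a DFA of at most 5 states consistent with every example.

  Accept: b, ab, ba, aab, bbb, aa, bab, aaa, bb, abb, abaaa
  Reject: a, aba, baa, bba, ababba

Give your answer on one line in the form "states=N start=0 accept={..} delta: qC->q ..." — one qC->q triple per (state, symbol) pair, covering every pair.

Fold the examples into a partial DFA from state 0: repeatedly fix the first undefined (state, symbol) met by the shortest-then-alphabetical prefix, trying targets in increasing order and rejecting any under which an Accept and a Reject string meet in one state with the same remainder; add a state when all current targets are rejected. Accepting states are where Accept strings end.
a: 0a undefined. 0a->0: no, ba/aba meet in 0 with "ba" left. Open state 1: 0a->1.
b: 0b undefined. 0b->0: no, ba/a meet in 1. 0b->1: no, b/a meet in 1. Open state 2: 0b->2.
aa: 1a undefined. 1a->0: no, aaa/a meet in 1. 1a->1: no, aa/a meet in 1. 1a->2: ok.
ab: 1b undefined. 1b->0: no, ba/ababba meet in 2 with "a" left. 1b->1: no, b/aba meet in 2. 1b->2: no, ba/aba meet in 2 with "a" left. Open state 3: 1b->3.
ba: 2a undefined. 2a->0: ok.
bb: 2b undefined. 2b->0: ok.
aba: 3a undefined. 3a->0: no, ba/aba meet in 0. 3a->1: ok.
abb: 3b undefined. 3b->0: ok.
All examples now run through 4 states with every (state, symbol) defined. Accept strings end in {0,2,3}, Reject strings end in {1}; accept={0,2,3}.

states=4 start=0 accept={0,2,3} delta: 0a->1 0b->2 1a->2 1b->3 2a->0 2b->0 3a->1 3b->0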